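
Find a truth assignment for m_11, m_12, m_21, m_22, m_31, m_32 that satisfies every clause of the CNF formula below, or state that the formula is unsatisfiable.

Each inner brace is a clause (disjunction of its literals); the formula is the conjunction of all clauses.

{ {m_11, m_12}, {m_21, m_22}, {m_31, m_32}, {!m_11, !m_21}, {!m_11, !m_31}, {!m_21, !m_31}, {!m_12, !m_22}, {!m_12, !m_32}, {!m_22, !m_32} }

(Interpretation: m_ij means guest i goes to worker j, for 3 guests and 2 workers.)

Case m_11 = true:
(!m_21) alone gives m_21 = false.
(m_22) alone gives m_22 = true.
(!m_31) alone gives m_31 = false.
(m_32) alone gives m_32 = true.
Now (!m_32) is unsatisfied and unit — conflict.
So m_11 must be the other value — set m_11 = false.
(m_12) alone gives m_12 = true.
(!m_22) alone gives m_22 = false.
(m_21) alone gives m_21 = true.
(!m_31) alone gives m_31 = false.
(m_32) alone gives m_32 = true.
Now (!m_32) is unsatisfied and unit — conflict.
Neither m_11 = true nor m_11 = false works.

UNSATISFIABLE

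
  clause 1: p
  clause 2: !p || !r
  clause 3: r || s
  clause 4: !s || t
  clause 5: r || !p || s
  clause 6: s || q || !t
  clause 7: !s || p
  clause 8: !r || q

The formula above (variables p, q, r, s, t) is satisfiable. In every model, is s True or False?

True

Suppose s = false.
(p) alone gives p = true.
(!r) alone gives r = false.
That conflicts with the unit clause (r).
So every satisfying assignment has s = True.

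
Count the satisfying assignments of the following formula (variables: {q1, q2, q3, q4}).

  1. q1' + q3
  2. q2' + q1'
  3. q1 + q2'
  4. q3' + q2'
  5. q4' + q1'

5

There are 2^4 = 16 truth assignments over (q1, q2, q3, q4).
Split on q4. With q4 = 1, the clauses containing q4 are satisfied and q4' drops from the rest; 2 of the 2^3 = 8 assignments to the other variables satisfy what remains.
With q4 = 0, by the same count on the reduced clause set, 3 assignments work.
Total: 2 + 3 = 5.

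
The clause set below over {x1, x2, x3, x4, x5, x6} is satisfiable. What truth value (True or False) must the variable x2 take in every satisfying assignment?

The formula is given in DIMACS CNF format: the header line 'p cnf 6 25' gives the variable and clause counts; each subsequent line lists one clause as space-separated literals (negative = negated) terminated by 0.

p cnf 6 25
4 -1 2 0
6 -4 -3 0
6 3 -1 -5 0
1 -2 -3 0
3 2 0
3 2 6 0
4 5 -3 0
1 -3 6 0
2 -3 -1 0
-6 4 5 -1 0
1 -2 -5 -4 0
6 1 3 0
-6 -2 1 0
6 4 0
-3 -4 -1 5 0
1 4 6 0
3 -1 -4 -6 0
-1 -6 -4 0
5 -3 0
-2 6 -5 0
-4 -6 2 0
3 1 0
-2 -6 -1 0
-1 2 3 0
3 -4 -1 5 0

Suppose x2 = True.
Case x1 = True:
From the singleton clause (¬x6), x6 = False.
From the singleton clause (x4), x4 = True.
From the singleton clause (¬x3), x3 = False.
From the singleton clause (¬x5), x5 = False.
That conflicts with the unit clause (x5).
Backtrack on x1: now try x1 = False.
From the singleton clause (¬x3), x3 = False.
That conflicts with the unit clause (x3).
Neither x1 = True nor x1 = False works.
So every satisfying assignment has x2 = False.

False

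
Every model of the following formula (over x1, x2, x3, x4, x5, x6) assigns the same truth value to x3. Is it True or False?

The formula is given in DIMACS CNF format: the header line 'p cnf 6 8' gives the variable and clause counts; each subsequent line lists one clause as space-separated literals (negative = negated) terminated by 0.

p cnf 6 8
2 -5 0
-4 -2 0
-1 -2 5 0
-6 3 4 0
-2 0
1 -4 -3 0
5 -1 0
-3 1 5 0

Suppose x3 = True.
The clause (¬x2) is unit, so x2 = False.
The clause (¬x5) is unit, so x5 = False.
The clause (¬x1) is unit, so x1 = False.
But (x1) is also a unit clause — contradiction.
So every satisfying assignment has x3 = False.

False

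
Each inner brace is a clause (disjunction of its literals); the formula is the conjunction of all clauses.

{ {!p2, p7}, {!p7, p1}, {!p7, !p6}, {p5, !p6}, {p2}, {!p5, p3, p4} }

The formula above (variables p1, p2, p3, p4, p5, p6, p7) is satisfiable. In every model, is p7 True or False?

True

Suppose p7 = false.
Unit clause (!p2) forces p2 = false.
But (p2) is also a unit clause — contradiction.
So every satisfying assignment has p7 = True.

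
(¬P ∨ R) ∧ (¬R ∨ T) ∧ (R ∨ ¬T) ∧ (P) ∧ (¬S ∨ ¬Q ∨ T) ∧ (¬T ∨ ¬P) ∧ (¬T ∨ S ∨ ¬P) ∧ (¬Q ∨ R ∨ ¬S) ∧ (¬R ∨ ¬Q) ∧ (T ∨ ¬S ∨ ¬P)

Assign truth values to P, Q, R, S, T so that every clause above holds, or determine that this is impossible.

(P) alone gives P = True.
(R) alone gives R = True.
(T) alone gives T = True.
Now (¬T) is unsatisfied and unit — conflict.

UNSATISFIABLE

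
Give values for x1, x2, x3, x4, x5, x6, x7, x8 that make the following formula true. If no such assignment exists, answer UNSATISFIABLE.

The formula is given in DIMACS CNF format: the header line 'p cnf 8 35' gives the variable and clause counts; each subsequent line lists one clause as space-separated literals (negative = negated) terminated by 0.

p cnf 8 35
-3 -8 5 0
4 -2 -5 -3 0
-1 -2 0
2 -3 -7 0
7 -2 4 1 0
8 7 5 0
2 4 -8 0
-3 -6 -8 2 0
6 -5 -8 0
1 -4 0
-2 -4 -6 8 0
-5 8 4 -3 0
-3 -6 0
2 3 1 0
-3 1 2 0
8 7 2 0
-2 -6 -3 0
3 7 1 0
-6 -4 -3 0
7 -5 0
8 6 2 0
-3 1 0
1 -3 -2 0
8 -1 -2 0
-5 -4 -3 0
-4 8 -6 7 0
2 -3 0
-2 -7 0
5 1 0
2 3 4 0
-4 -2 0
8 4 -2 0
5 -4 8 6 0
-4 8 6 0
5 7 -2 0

x1 ↦ True,  x2 ↦ False,  x3 ↦ False,  x4 ↦ True,  x5 ↦ True,  x6 ↦ True,  x7 ↦ True,  x8 ↦ True

Suppose x1 = True.
From the singleton clause (¬x2), x2 = False.
From the singleton clause (¬x3), x3 = False.
From the singleton clause (x4), x4 = True.
Suppose x8 = True.
Suppose x6 = True.
Suppose x7 = True.
Every clause is now satisfied; x5 is unconstrained.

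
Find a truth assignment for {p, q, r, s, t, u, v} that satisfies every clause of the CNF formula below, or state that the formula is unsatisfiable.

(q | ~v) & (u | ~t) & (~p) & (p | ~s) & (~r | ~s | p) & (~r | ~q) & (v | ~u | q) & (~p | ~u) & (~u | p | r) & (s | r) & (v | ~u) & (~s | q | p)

p=0, q=0, r=1, s=0, t=0, u=0, v=0

Unit clause (~p) forces p = 0.
Unit clause (~s) forces s = 0.
Unit clause (r) forces r = 1.
Unit clause (~q) forces q = 0.
Unit clause (~v) forces v = 0.
Unit clause (~u) forces u = 0.
Unit clause (~t) forces t = 0.
This assignment satisfies each clause.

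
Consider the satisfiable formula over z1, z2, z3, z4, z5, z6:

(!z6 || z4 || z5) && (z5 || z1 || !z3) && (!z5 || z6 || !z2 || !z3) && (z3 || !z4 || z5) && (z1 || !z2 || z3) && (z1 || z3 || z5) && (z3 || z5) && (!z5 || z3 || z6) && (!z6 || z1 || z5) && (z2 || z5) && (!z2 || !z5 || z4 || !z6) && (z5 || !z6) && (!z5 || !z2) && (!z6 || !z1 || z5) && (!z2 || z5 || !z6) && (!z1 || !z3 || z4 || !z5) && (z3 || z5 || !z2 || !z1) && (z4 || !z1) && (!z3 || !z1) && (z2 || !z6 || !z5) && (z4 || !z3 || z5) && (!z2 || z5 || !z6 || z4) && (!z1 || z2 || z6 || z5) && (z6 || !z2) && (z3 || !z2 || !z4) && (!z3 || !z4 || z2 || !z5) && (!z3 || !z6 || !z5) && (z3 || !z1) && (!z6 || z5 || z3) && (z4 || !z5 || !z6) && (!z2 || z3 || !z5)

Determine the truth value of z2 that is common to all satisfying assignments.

Suppose z2 = true.
Unit clause (!z5) forces z5 = false.
Unit clause (z3) forces z3 = true.
Unit clause (z1) forces z1 = true.
But (!z1) is also a unit clause — contradiction.
So every satisfying assignment has z2 = False.

False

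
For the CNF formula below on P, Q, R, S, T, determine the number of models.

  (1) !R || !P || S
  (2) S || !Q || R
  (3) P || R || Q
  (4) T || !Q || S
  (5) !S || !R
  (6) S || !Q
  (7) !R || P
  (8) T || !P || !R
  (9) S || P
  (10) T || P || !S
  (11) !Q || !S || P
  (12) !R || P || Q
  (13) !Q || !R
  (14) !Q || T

5

There are 2^5 = 32 truth assignments over (P, Q, R, S, T).
Split on P. With P = true, the clauses containing P are satisfied and !P drops from the rest; 5 of the 2^4 = 16 assignments to the other variables satisfy what remains.
With P = false, by the same count on the reduced clause set, 0 assignments work.
(One model: P=T, Q=F, R=F, S=F, T=F.)
Total: 5 + 0 = 5.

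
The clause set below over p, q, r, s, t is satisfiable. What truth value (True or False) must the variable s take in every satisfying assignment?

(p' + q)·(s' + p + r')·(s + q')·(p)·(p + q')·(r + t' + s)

True

Suppose s = 0.
From the singleton clause (q'), q = 0.
From the singleton clause (p'), p = 0.
Now (p) is unsatisfied and unit — conflict.
So every satisfying assignment has s = True.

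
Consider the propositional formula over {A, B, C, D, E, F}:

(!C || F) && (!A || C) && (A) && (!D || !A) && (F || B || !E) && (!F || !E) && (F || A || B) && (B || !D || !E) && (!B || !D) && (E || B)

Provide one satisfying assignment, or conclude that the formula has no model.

A ↦ true,  B ↦ true,  C ↦ true,  D ↦ false,  E ↦ false,  F ↦ true

Unit clause (A) forces A = true.
Unit clause (C) forces C = true.
Unit clause (F) forces F = true.
Unit clause (!D) forces D = false.
Unit clause (!E) forces E = false.
Unit clause (B) forces B = true.
Every clause now holds.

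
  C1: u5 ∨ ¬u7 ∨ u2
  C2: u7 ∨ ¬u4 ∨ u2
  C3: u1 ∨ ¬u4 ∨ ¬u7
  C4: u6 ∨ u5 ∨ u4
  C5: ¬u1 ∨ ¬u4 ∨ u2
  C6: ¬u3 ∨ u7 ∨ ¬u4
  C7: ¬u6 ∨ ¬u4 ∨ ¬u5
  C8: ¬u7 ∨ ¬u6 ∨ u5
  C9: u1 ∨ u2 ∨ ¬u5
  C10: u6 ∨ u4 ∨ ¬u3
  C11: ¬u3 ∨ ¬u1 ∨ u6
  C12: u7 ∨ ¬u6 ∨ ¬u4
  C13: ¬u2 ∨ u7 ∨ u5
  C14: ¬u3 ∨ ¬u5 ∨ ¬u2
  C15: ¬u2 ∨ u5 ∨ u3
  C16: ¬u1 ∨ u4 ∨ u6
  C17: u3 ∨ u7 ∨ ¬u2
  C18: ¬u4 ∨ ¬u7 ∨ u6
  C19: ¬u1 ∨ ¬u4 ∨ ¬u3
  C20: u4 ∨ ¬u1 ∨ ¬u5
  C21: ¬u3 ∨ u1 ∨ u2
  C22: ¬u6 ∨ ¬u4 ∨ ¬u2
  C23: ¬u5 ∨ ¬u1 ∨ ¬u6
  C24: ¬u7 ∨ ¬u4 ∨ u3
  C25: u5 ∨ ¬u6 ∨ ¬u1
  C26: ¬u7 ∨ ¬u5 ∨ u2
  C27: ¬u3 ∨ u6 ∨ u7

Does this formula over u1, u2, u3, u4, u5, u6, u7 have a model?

Satisfiable

Try u5 = True.
Try u6 = False.
Try u1 = False.
From the singleton clause (u2), u2 = True.
From the singleton clause (¬u3), u3 = False.
From the singleton clause (u7), u7 = True.
From the singleton clause (¬u4), u4 = False.
All clauses are satisfied.
A satisfying assignment: u1=False, u2=True, u3=False, u4=False, u5=True, u6=False, u7=True.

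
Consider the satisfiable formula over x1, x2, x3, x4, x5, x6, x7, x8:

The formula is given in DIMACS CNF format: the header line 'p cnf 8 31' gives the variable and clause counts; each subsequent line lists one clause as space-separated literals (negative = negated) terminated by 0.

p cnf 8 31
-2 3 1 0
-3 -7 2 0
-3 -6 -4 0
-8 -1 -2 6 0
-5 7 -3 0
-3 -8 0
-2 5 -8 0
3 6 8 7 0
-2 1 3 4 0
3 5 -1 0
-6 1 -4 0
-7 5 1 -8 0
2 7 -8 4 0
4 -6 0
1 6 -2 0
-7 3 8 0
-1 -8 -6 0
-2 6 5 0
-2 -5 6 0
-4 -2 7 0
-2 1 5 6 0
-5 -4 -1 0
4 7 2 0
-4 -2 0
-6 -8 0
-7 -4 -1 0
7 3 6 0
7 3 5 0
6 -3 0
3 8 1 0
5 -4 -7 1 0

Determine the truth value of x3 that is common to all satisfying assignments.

False

Suppose x3 = True.
(¬x8) alone gives x8 = False.
(x6) alone gives x6 = True.
(¬x4) alone gives x4 = False.
Now (x4) is unsatisfied and unit — conflict.
So every satisfying assignment has x3 = False.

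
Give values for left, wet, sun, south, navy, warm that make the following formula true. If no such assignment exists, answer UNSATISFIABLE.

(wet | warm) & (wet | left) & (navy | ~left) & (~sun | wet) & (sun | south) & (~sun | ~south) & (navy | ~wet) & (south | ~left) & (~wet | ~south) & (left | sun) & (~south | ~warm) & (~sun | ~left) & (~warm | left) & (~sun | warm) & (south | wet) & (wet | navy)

Branch on wet: set wet = 1.
From the singleton clause (navy), navy = 1.
From the singleton clause (~south), south = 0.
From the singleton clause (sun), sun = 1.
From the singleton clause (~left), left = 0.
From the singleton clause (~warm), warm = 0.
Now (warm) is unsatisfied and unit — conflict.
So wet must be the other value — set wet = 0.
From the singleton clause (warm), warm = 1.
From the singleton clause (left), left = 1.
From the singleton clause (navy), navy = 1.
From the singleton clause (~sun), sun = 0.
From the singleton clause (south), south = 1.
Now (~south) is unsatisfied and unit — conflict.
Either choice for wet ends in contradiction.

UNSATISFIABLE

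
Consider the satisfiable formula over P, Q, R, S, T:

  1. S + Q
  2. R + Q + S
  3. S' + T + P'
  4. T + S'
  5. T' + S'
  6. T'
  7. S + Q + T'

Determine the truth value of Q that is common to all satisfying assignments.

True

Suppose Q = 0.
The clause (S) is unit, so S = 1.
The clause (T) is unit, so T = 1.
But (T') is also a unit clause — contradiction.
So every satisfying assignment has Q = True.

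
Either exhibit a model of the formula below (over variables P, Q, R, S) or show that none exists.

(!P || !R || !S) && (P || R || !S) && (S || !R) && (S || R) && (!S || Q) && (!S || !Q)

Case S = true:
The clause (Q) is unit, so Q = true.
That conflicts with the unit clause (!Q).
That branch fails; take S = false instead.
The clause (!R) is unit, so R = false.
That conflicts with the unit clause (R).
Both values of S lead to a conflict.

UNSATISFIABLE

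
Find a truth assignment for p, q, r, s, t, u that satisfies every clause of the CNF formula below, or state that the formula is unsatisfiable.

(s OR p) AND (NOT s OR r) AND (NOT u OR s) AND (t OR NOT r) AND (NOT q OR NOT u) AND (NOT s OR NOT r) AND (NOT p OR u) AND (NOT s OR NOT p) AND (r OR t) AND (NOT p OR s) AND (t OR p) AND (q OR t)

Case s = true:
(r) alone gives r = true.
But (NOT r) is also a unit clause — contradiction.
So s must be the other value — set s = false.
(p) alone gives p = true.
But (NOT p) is also a unit clause — contradiction.
Both values of s lead to a conflict.

UNSATISFIABLE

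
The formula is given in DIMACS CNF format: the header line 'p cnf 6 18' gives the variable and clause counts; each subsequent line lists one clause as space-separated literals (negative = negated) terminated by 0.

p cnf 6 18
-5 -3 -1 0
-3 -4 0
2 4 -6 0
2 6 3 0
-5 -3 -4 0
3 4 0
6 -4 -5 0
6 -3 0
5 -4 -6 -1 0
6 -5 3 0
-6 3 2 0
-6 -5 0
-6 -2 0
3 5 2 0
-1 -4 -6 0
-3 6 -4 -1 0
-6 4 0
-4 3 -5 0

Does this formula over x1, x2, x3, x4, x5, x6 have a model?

Yes

Case x3 = False:
The clause (x4) is unit, so x4 = True.
The clause (¬x5) is unit, so x5 = False.
The clause (x2) is unit, so x2 = True.
The clause (¬x6) is unit, so x6 = False.
All clauses hold; x1 can take either value.
A satisfying assignment: x1=False,  x2=True,  x3=False,  x4=True,  x5=False,  x6=False.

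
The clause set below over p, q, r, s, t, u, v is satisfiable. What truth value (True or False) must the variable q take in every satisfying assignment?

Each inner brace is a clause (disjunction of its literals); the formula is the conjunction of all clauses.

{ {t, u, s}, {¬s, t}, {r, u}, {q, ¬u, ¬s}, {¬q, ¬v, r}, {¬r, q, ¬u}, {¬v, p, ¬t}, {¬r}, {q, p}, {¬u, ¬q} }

False

Suppose q = True.
(¬r) alone gives r = False.
(u) alone gives u = True.
Now (¬u) is unsatisfied and unit — conflict.
So every satisfying assignment has q = False.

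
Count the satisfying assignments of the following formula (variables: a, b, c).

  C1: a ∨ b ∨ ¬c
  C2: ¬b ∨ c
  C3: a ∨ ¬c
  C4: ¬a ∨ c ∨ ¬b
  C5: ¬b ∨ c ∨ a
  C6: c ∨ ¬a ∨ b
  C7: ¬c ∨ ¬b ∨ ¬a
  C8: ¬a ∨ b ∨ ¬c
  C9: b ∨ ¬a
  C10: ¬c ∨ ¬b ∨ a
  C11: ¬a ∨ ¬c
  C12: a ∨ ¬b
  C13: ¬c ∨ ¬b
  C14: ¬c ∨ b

There are 2^3 = 8 truth assignments over (a, b, c).
Check each against the 14 clauses (columns in the order a, b, c):
  F F F  ✓ satisfies all
  F F T  ✗ fails (a ∨ b ∨ ¬c)
  F T F  ✗ fails (¬b ∨ c)
  F T T  ✗ fails (a ∨ ¬c)
  T F F  ✗ fails (c ∨ ¬a ∨ b)
  T F T  ✗ fails (¬a ∨ b ∨ ¬c)
  T T F  ✗ fails (¬b ∨ c)
  T T T  ✗ fails (¬c ∨ ¬b ∨ ¬a)
1 of the 8 rows is a model.

1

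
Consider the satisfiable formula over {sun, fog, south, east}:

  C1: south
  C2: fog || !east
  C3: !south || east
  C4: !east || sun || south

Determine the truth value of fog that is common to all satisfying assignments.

Suppose fog = false.
Unit clause (south) forces south = true.
Unit clause (!east) forces east = false.
But (east) is also a unit clause — contradiction.
So every satisfying assignment has fog = True.

True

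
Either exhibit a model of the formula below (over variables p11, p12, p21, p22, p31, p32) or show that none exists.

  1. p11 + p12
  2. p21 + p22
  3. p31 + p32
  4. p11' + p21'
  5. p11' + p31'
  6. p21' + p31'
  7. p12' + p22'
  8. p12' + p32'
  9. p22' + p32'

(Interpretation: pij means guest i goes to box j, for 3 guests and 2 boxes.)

UNSATISFIABLE

Try p11 = 1.
From the singleton clause (p21'), p21 = 0.
From the singleton clause (p22), p22 = 1.
From the singleton clause (p31'), p31 = 0.
From the singleton clause (p32), p32 = 1.
Now (p32') is unsatisfied and unit — conflict.
Backtrack on p11: now try p11 = 0.
From the singleton clause (p12), p12 = 1.
From the singleton clause (p22'), p22 = 0.
From the singleton clause (p21), p21 = 1.
From the singleton clause (p31'), p31 = 0.
From the singleton clause (p32), p32 = 1.
Now (p32') is unsatisfied and unit — conflict.
Both values of p11 lead to a conflict.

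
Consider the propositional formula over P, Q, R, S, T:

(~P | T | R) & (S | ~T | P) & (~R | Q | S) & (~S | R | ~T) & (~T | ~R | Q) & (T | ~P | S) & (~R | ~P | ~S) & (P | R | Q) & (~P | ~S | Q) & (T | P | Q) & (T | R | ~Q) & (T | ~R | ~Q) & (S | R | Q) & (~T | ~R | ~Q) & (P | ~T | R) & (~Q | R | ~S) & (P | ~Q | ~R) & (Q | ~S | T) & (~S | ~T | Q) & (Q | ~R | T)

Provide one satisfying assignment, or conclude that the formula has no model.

Try P = 1.
Try T = 1.
Try S = 0.
Try R = 0.
(Q) alone gives Q = 1.
Every clause now holds.

P=1, Q=1, R=0, S=0, T=1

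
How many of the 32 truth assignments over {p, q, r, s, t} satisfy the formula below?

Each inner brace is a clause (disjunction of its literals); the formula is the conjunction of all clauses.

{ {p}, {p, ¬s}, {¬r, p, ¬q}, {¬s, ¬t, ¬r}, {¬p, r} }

6

There are 2^5 = 32 truth assignments over (p, q, r, s, t).
Split on t. With t = True, the clauses containing t are satisfied and ¬t drops from the rest; 2 of the 2^4 = 16 assignments to the other variables satisfy what remains.
With t = False, by the same count on the reduced clause set, 4 assignments work.
Total: 2 + 4 = 6.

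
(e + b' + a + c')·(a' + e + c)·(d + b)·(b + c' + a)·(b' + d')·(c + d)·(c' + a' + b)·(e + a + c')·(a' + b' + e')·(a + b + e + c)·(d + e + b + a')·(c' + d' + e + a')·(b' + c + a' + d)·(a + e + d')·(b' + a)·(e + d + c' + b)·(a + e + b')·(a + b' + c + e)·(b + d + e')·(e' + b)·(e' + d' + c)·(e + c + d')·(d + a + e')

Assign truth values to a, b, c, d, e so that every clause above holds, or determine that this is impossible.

a=1,  b=1,  c=1,  d=0,  e=0

Suppose d = 0.
Unit clause (b) forces b = 1.
Unit clause (c) forces c = 1.
Unit clause (a) forces a = 1.
Unit clause (e') forces e = 0.
This assignment satisfies each clause.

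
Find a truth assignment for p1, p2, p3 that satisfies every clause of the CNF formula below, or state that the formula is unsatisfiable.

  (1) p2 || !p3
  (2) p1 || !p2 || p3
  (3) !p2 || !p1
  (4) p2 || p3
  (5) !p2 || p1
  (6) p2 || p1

Try p2 = true.
Unit clause (!p1) forces p1 = false.
That conflicts with the unit clause (p1).
That branch fails; take p2 = false instead.
Unit clause (!p3) forces p3 = false.
That conflicts with the unit clause (p3).
Both values of p2 lead to a conflict.

UNSATISFIABLE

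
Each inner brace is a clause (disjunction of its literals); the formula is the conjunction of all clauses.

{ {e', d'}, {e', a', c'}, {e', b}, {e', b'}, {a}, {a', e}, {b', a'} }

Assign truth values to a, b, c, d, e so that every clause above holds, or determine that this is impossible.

From the singleton clause (a), a = 1.
From the singleton clause (e), e = 1.
From the singleton clause (d'), d = 0.
From the singleton clause (c'), c = 0.
From the singleton clause (b), b = 1.
That conflicts with the unit clause (b').

UNSATISFIABLE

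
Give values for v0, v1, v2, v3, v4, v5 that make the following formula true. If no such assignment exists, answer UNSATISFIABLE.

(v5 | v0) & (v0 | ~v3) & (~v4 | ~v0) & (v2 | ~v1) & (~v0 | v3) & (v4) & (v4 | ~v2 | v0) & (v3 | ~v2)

Unit clause (v4) forces v4 = 1.
Unit clause (~v0) forces v0 = 0.
Unit clause (v5) forces v5 = 1.
Unit clause (~v3) forces v3 = 0.
Unit clause (~v2) forces v2 = 0.
Unit clause (~v1) forces v1 = 0.
Every clause now holds.

v0=0, v1=0, v2=0, v3=0, v4=1, v5=1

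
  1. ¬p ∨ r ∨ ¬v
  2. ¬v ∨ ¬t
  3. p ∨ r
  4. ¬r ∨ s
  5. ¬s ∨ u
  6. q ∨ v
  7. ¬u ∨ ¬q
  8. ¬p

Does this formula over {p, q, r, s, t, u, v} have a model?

Yes

(¬p) alone gives p = False.
(r) alone gives r = True.
(s) alone gives s = True.
(u) alone gives u = True.
(¬q) alone gives q = False.
(v) alone gives v = True.
(¬t) alone gives t = False.
This assignment satisfies each clause.
A satisfying assignment: p: False,  q: False,  r: True,  s: True,  t: False,  u: True,  v: True.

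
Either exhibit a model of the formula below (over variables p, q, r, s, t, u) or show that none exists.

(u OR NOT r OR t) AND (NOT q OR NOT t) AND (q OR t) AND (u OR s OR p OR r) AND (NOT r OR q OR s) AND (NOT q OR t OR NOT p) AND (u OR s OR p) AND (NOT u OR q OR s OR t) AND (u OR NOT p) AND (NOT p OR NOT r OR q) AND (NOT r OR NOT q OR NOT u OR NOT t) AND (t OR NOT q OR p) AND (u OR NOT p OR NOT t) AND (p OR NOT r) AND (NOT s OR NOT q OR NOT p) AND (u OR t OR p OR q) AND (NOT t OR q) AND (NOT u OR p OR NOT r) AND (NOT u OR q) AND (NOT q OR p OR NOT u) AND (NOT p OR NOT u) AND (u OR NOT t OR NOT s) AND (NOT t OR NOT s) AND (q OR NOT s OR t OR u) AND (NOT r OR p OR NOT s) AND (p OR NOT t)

UNSATISFIABLE

Suppose q = false.
The clause (t) is unit, so t = true.
Now (NOT t) is unsatisfied and unit — conflict.
Undo q and try q = true.
The clause (NOT t) is unit, so t = false.
The clause (NOT p) is unit, so p = false.
Now (p) is unsatisfied and unit — conflict.
Neither q = true nor q = false works.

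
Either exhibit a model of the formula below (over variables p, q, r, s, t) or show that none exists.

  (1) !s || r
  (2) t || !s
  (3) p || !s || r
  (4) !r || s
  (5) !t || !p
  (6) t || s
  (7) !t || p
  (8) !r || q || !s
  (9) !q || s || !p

Case s = false:
The clause (!r) is unit, so r = false.
The clause (t) is unit, so t = true.
The clause (!p) is unit, so p = false.
But (p) is also a unit clause — contradiction.
So s must be the other value — set s = true.
The clause (r) is unit, so r = true.
The clause (t) is unit, so t = true.
The clause (!p) is unit, so p = false.
But (p) is also a unit clause — contradiction.
Both values of s lead to a conflict.

UNSATISFIABLE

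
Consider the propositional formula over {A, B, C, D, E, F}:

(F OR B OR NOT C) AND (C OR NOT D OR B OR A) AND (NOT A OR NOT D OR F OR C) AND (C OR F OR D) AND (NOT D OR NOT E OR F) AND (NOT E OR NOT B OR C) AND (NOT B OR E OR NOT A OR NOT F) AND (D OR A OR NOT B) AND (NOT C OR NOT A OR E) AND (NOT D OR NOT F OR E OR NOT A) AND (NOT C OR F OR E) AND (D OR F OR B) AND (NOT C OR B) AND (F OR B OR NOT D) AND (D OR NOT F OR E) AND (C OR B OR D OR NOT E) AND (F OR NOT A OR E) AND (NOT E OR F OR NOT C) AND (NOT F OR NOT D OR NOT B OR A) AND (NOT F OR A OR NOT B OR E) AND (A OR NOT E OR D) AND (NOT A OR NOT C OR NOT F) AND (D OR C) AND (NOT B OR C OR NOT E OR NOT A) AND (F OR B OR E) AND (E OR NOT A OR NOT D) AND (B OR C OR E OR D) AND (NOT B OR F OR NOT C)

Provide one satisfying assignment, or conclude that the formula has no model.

A: true, B: false, C: false, D: true, E: true, F: true

Try C = false.
(D) alone gives D = true.
Try B = false.
(A) alone gives A = true.
(F) alone gives F = true.
(E) alone gives E = true.
All clauses are satisfied.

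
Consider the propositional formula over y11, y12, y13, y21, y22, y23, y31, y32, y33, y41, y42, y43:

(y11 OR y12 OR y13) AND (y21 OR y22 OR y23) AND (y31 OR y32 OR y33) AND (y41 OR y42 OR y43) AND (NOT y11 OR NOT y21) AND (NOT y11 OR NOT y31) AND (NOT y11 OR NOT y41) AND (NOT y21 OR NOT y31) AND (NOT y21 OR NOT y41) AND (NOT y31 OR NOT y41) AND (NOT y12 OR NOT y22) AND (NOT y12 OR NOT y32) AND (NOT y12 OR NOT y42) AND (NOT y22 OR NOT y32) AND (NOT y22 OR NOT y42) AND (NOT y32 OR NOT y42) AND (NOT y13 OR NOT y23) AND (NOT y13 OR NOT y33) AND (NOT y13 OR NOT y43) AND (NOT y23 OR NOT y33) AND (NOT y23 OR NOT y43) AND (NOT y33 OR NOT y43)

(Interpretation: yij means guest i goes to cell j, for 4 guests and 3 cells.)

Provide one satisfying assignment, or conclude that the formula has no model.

Suppose y11 = false.
Suppose y12 = true.
(NOT y22) alone gives y22 = false.
(NOT y32) alone gives y32 = false.
(NOT y42) alone gives y42 = false.
Suppose y21 = true.
(NOT y31) alone gives y31 = false.
(y33) alone gives y33 = true.
(NOT y41) alone gives y41 = false.
(y43) alone gives y43 = true.
That conflicts with the unit clause (NOT y43).
Undo y21 and try y21 = false.
(y23) alone gives y23 = true.
(NOT y13) alone gives y13 = false.
(NOT y33) alone gives y33 = false.
(y31) alone gives y31 = true.
(NOT y41) alone gives y41 = false.
(y43) alone gives y43 = true.
That conflicts with the unit clause (NOT y43).
Neither y21 = true nor y21 = false works.
Undo y12 and try y12 = false.
(y13) alone gives y13 = true.
(NOT y23) alone gives y23 = false.
(NOT y33) alone gives y33 = false.
(NOT y43) alone gives y43 = false.
Suppose y21 = true.
(NOT y31) alone gives y31 = false.
(y32) alone gives y32 = true.
(NOT y41) alone gives y41 = false.
(y42) alone gives y42 = true.
That conflicts with the unit clause (NOT y42).
Undo y21 and try y21 = false.
(y22) alone gives y22 = true.
(NOT y32) alone gives y32 = false.
(y31) alone gives y31 = true.
(NOT y41) alone gives y41 = false.
(y42) alone gives y42 = true.
That conflicts with the unit clause (NOT y42).
Neither y21 = true nor y21 = false works.
Neither y12 = true nor y12 = false works.
Undo y11 and try y11 = true.
(NOT y21) alone gives y21 = false.
(NOT y31) alone gives y31 = false.
(NOT y41) alone gives y41 = false.
Suppose y22 = true.
(NOT y12) alone gives y12 = false.
(NOT y32) alone gives y32 = false.
(y33) alone gives y33 = true.
(NOT y42) alone gives y42 = false.
(y43) alone gives y43 = true.
That conflicts with the unit clause (NOT y43).
Undo y22 and try y22 = false.
(y23) alone gives y23 = true.
(NOT y13) alone gives y13 = false.
(NOT y33) alone gives y33 = false.
(y32) alone gives y32 = true.
(NOT y12) alone gives y12 = false.
(NOT y42) alone gives y42 = false.
(y43) alone gives y43 = true.
That conflicts with the unit clause (NOT y43).
Neither y22 = true nor y22 = false works.
Neither y11 = true nor y11 = false works.

UNSATISFIABLE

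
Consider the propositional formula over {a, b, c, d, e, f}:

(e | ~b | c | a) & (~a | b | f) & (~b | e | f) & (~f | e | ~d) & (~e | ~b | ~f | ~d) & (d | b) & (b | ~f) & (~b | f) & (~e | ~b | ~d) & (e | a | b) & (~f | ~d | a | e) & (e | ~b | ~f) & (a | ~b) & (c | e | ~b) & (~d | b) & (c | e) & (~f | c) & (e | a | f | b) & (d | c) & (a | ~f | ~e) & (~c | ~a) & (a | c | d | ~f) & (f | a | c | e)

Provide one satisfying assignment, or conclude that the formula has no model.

Suppose d = 1.
Unit clause (b) forces b = 1.
Unit clause (f) forces f = 1.
Unit clause (e) forces e = 1.
But (~e) is also a unit clause — contradiction.
Backtrack on d: now try d = 0.
Unit clause (b) forces b = 1.
Unit clause (f) forces f = 1.
Unit clause (e) forces e = 1.
Unit clause (a) forces a = 1.
Unit clause (c) forces c = 1.
But (~c) is also a unit clause — contradiction.
Both values of d lead to a conflict.

UNSATISFIABLE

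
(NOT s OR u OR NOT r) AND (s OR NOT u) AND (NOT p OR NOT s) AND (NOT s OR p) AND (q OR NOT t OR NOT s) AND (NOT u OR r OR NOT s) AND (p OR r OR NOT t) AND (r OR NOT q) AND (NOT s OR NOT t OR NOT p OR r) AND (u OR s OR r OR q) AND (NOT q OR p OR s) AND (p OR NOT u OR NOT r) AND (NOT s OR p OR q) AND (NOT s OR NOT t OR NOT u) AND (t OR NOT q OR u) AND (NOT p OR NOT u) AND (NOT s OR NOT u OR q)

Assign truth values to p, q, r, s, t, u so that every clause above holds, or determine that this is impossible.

Try s = false.
Unit clause (NOT u) forces u = false.
Try r = true.
Try q = false.
All clauses hold; p, t can take either value.

p=false, q=false, r=true, s=false, t=true, u=false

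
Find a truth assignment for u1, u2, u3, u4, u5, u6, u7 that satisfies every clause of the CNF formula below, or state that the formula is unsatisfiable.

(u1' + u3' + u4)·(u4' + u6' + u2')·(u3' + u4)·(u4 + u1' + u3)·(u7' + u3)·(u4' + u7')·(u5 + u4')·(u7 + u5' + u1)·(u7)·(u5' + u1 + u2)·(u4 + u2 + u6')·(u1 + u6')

UNSATISFIABLE

From the singleton clause (u7), u7 = 1.
From the singleton clause (u3), u3 = 1.
From the singleton clause (u4), u4 = 1.
That conflicts with the unit clause (u4').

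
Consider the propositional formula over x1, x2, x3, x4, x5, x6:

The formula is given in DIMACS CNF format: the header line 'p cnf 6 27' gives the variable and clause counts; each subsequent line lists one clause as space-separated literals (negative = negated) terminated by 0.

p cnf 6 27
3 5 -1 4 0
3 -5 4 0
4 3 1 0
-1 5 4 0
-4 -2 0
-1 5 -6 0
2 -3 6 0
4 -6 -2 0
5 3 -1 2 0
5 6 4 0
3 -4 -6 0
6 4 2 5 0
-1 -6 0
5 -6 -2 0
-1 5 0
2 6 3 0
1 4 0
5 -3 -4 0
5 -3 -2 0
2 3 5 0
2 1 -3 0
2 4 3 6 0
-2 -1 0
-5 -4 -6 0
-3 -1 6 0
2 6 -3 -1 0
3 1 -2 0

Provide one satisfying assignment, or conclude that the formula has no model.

Case x4 = False:
The clause (x1) is unit, so x1 = True.
The clause (x5) is unit, so x5 = True.
The clause (x3) is unit, so x3 = True.
The clause (¬x6) is unit, so x6 = False.
Now (x6) is unsatisfied and unit — conflict.
That branch fails; take x4 = True instead.
The clause (¬x2) is unit, so x2 = False.
Case x3 = False:
The clause (¬x6) is unit, so x6 = False.
Now (x6) is unsatisfied and unit — conflict.
That branch fails; take x3 = True instead.
The clause (x6) is unit, so x6 = True.
The clause (¬x1) is unit, so x1 = False.
Now (x1) is unsatisfied and unit — conflict.
Neither x3 = True nor x3 = False works.
Neither x4 = True nor x4 = False works.

UNSATISFIABLE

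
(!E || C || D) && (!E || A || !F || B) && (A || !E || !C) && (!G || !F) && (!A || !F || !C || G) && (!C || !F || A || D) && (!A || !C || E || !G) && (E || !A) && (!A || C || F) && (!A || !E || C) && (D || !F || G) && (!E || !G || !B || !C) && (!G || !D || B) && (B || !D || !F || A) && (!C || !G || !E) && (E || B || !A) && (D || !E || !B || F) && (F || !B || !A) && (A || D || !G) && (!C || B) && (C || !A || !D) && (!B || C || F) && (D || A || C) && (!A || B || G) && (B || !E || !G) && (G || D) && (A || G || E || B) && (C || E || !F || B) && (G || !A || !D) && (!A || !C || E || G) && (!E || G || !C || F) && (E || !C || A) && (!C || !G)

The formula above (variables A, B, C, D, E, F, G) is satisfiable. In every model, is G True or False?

False

Suppose G = true.
(!F) alone gives F = false.
(!C) alone gives C = false.
(!A) alone gives A = false.
(D) alone gives D = true.
(B) alone gives B = true.
Now (!B) is unsatisfied and unit — conflict.
So every satisfying assignment has G = False.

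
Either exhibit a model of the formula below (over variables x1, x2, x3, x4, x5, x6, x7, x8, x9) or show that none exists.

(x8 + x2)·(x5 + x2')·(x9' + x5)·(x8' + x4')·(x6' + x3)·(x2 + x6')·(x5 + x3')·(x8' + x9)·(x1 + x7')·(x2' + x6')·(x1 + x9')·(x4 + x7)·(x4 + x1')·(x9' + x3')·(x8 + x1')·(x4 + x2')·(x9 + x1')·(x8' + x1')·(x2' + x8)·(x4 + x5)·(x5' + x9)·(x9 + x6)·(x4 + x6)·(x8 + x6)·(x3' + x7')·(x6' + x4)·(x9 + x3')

Suppose x8 = 1.
Unit clause (x4') forces x4 = 0.
Unit clause (x9) forces x9 = 1.
Unit clause (x5) forces x5 = 1.
Unit clause (x1) forces x1 = 1.
But (x1') is also a unit clause — contradiction.
That branch fails; take x8 = 0 instead.
Unit clause (x2) forces x2 = 1.
But (x2') is also a unit clause — contradiction.
Neither x8 = 1 nor x8 = 0 works.

UNSATISFIABLE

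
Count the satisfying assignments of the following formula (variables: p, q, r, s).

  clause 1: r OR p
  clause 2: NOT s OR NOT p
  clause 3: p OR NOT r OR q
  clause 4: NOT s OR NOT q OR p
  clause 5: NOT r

2

There are 2^4 = 16 truth assignments over (p, q, r, s).
Split on s. With s = true, the clauses containing s are satisfied and NOT s drops from the rest; 0 of the 2^3 = 8 assignments to the other variables satisfy what remains.
With s = false, by the same count on the reduced clause set, 2 assignments work.
Total: 0 + 2 = 2.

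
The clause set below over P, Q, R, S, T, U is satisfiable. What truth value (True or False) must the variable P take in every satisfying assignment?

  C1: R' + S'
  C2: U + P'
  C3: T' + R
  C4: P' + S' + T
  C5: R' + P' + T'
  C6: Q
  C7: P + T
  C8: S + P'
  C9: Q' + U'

False

Suppose P = 1.
(U) alone gives U = 1.
(Q) alone gives Q = 1.
Now (Q') is unsatisfied and unit — conflict.
So every satisfying assignment has P = False.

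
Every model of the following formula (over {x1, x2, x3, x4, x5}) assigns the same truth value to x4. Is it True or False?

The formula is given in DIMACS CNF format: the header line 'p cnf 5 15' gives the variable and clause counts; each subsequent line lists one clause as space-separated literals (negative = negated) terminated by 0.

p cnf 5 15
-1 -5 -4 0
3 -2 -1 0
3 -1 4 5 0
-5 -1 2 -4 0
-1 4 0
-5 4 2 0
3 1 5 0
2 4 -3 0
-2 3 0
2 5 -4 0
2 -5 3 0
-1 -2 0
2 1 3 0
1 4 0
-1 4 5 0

Suppose x4 = False.
From the singleton clause (¬x1), x1 = False.
Now (x1) is unsatisfied and unit — conflict.
So every satisfying assignment has x4 = True.

True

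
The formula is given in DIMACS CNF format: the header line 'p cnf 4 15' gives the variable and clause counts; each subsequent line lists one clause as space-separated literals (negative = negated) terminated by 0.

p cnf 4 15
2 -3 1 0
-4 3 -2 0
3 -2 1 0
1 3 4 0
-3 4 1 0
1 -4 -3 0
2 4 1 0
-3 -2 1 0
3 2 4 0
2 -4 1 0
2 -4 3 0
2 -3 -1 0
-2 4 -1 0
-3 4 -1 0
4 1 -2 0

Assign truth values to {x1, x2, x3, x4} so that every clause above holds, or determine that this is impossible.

x1 ↦ True; x2 ↦ True; x3 ↦ True; x4 ↦ True

Branch on x2: set x2 = True.
Branch on x4: set x4 = True.
The clause (x3) is unit, so x3 = True.
The clause (x1) is unit, so x1 = True.
Every clause now holds.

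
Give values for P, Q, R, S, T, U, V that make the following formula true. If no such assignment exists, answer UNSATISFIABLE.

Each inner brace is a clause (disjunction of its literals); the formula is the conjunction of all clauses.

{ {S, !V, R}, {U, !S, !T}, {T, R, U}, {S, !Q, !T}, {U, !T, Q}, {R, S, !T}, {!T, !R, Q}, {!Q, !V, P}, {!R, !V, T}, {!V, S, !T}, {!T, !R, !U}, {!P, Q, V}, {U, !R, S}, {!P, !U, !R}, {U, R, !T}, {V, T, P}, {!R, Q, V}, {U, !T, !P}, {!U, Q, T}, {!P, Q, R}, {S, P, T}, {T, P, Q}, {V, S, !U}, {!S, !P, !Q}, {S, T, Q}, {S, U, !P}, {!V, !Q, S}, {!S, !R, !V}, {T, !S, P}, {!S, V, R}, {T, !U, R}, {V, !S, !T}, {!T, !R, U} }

Case S = true:
Case U = true:
Case T = true:
Unit clause (!R) forces R = false.
Unit clause (V) forces V = true.
Case Q = false:
Unit clause (!P) forces P = false.
Every clause now holds.

P=false, Q=false, R=false, S=true, T=true, U=true, V=true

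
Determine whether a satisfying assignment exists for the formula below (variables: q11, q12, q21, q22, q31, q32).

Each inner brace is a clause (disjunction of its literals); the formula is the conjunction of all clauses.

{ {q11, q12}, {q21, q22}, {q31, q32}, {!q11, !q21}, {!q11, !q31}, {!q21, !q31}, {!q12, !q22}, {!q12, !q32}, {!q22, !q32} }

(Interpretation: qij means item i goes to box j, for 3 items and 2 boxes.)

Unsatisfiable

Branch on q11: set q11 = true.
From the singleton clause (!q21), q21 = false.
From the singleton clause (q22), q22 = true.
From the singleton clause (!q31), q31 = false.
From the singleton clause (q32), q32 = true.
That conflicts with the unit clause (!q32).
So q11 must be the other value — set q11 = false.
From the singleton clause (q12), q12 = true.
From the singleton clause (!q22), q22 = false.
From the singleton clause (q21), q21 = true.
From the singleton clause (!q31), q31 = false.
From the singleton clause (q32), q32 = true.
That conflicts with the unit clause (!q32).
Both values of q11 lead to a conflict.
No assignment satisfies every clause.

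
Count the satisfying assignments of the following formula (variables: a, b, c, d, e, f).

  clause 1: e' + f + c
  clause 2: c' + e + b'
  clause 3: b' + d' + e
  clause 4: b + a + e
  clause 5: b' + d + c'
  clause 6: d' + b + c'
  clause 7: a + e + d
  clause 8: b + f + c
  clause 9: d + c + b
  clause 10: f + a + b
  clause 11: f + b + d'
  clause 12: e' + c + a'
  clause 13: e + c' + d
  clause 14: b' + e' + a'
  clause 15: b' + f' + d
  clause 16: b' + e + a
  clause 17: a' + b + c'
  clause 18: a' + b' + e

6

There are 2^6 = 64 truth assignments over (a, b, c, d, e, f).
Split on f. With f = 1, the clauses containing f are satisfied and f' drops from the rest; 5 of the 2^5 = 32 assignments to the other variables satisfy what remains.
With f = 0, by the same count on the reduced clause set, 1 assignment works.
Total: 5 + 1 = 6.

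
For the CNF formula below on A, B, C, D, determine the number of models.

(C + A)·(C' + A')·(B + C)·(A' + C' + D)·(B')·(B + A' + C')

2

There are 2^4 = 16 truth assignments over (A, B, C, D).
Check each against the 6 clauses (columns in the order A, B, C, D):
  F F F F  ✗ fails (C + A)
  F F F T  ✗ fails (C + A)
  F F T F  ✓ satisfies all
  F F T T  ✓ satisfies all
  F T F F  ✗ fails (C + A)
  F T F T  ✗ fails (C + A)
  F T T F  ✗ fails (B')
  F T T T  ✗ fails (B')
  T F F F  ✗ fails (B + C)
  T F F T  ✗ fails (B + C)
  T F T F  ✗ fails (C' + A')
  T F T T  ✗ fails (C' + A')
  T T F F  ✗ fails (B')
  T T F T  ✗ fails (B')
  T T T F  ✗ fails (C' + A')
  T T T T  ✗ fails (C' + A')
2 of the 16 rows are models.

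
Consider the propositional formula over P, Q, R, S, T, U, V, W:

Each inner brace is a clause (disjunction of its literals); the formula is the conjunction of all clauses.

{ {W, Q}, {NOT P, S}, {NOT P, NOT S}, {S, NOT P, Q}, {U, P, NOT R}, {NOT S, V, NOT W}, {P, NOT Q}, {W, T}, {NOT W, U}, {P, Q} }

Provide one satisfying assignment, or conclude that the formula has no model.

Case W = true:
From the singleton clause (U), U = true.
Case P = false:
From the singleton clause (NOT Q), Q = false.
That conflicts with the unit clause (Q).
So P must be the other value — set P = true.
From the singleton clause (S), S = true.
That conflicts with the unit clause (NOT S).
Both values of P lead to a conflict.
So W must be the other value — set W = false.
From the singleton clause (Q), Q = true.
From the singleton clause (P), P = true.
From the singleton clause (S), S = true.
That conflicts with the unit clause (NOT S).
Both values of W lead to a conflict.

UNSATISFIABLE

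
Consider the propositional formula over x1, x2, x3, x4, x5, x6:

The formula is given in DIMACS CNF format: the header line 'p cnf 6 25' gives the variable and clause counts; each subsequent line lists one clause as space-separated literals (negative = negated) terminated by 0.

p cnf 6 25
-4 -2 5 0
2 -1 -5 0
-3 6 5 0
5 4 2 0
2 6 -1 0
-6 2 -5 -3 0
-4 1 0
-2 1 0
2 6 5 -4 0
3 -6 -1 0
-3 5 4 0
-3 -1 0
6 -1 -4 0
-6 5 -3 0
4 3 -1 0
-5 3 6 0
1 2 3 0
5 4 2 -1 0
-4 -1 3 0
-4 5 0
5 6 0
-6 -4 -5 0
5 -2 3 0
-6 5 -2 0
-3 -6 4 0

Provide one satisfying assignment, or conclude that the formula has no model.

Case x4 = False:
Case x5 = True:
Case x2 = False:
From the singleton clause (¬x1), x1 = False.
From the singleton clause (x3), x3 = True.
From the singleton clause (¬x6), x6 = False.
This assignment satisfies each clause.

x1=False, x2=False, x3=True, x4=False, x5=True, x6=False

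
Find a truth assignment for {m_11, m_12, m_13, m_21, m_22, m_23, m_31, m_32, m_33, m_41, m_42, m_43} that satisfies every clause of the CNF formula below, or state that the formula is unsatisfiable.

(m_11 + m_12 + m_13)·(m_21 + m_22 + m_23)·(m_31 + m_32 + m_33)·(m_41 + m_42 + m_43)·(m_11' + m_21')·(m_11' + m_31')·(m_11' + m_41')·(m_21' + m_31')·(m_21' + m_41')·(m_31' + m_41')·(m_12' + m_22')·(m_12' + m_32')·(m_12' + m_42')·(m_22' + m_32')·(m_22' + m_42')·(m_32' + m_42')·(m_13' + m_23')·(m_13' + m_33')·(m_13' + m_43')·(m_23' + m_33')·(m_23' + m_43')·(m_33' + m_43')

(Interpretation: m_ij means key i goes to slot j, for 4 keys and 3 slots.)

Try m_11 = 0.
Try m_12 = 1.
Unit clause (m_22') forces m_22 = 0.
Unit clause (m_32') forces m_32 = 0.
Unit clause (m_42') forces m_42 = 0.
Try m_21 = 1.
Unit clause (m_31') forces m_31 = 0.
Unit clause (m_33) forces m_33 = 1.
Unit clause (m_41') forces m_41 = 0.
Unit clause (m_43) forces m_43 = 1.
But (m_43') is also a unit clause — contradiction.
So m_21 must be the other value — set m_21 = 0.
Unit clause (m_23) forces m_23 = 1.
Unit clause (m_13') forces m_13 = 0.
Unit clause (m_33') forces m_33 = 0.
Unit clause (m_31) forces m_31 = 1.
Unit clause (m_41') forces m_41 = 0.
Unit clause (m_43) forces m_43 = 1.
But (m_43') is also a unit clause — contradiction.
Neither m_21 = 1 nor m_21 = 0 works.
So m_12 must be the other value — set m_12 = 0.
Unit clause (m_13) forces m_13 = 1.
Unit clause (m_23') forces m_23 = 0.
Unit clause (m_33') forces m_33 = 0.
Unit clause (m_43') forces m_43 = 0.
Try m_21 = 1.
Unit clause (m_31') forces m_31 = 0.
Unit clause (m_32) forces m_32 = 1.
Unit clause (m_41') forces m_41 = 0.
Unit clause (m_42) forces m_42 = 1.
But (m_42') is also a unit clause — contradiction.
So m_21 must be the other value — set m_21 = 0.
Unit clause (m_22) forces m_22 = 1.
Unit clause (m_32') forces m_32 = 0.
Unit clause (m_31) forces m_31 = 1.
Unit clause (m_41') forces m_41 = 0.
Unit clause (m_42) forces m_42 = 1.
But (m_42') is also a unit clause — contradiction.
Neither m_21 = 1 nor m_21 = 0 works.
Neither m_12 = 1 nor m_12 = 0 works.
So m_11 must be the other value — set m_11 = 1.
Unit clause (m_21') forces m_21 = 0.
Unit clause (m_31') forces m_31 = 0.
Unit clause (m_41') forces m_41 = 0.
Try m_22 = 1.
Unit clause (m_12') forces m_12 = 0.
Unit clause (m_32') forces m_32 = 0.
Unit clause (m_33) forces m_33 = 1.
Unit clause (m_42') forces m_42 = 0.
Unit clause (m_43) forces m_43 = 1.
But (m_43') is also a unit clause — contradiction.
So m_22 must be the other value — set m_22 = 0.
Unit clause (m_23) forces m_23 = 1.
Unit clause (m_13') forces m_13 = 0.
Unit clause (m_33') forces m_33 = 0.
Unit clause (m_32) forces m_32 = 1.
Unit clause (m_12') forces m_12 = 0.
Unit clause (m_42') forces m_42 = 0.
Unit clause (m_43) forces m_43 = 1.
But (m_43') is also a unit clause — contradiction.
Neither m_22 = 1 nor m_22 = 0 works.
Neither m_11 = 1 nor m_11 = 0 works.

UNSATISFIABLE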